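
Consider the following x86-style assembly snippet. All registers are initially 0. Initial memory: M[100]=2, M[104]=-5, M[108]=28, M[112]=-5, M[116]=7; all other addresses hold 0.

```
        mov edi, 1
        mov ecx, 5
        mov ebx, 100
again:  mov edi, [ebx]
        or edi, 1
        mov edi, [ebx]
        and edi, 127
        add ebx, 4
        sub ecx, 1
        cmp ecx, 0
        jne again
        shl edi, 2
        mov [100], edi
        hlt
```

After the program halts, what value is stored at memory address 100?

28

after mov edi, 1: edi=1
after mov ecx, 5: ecx=5
after mov ebx, 100: ebx=100
after mov edi, [ebx]: edi=M[100]=2
after or edi, 1: edi=2|1=3
after mov edi, [ebx]: edi=M[100]=2
after and edi, 127: edi=2&127=2
after add ebx, 4: ebx=100+4=104
after sub ecx, 1: ecx=5-1=4
cmp ecx, 0  (cmp 4,0)
jne again: taken
after mov edi, [ebx]: edi=M[104]=-5
after or edi, 1: edi=(-5)|1=-5
after mov edi, [ebx]: edi=M[104]=-5
after and edi, 127: edi=(-5)&127=123
after add ebx, 4: ebx=104+4=108
after sub ecx, 1: ecx=4-1=3
cmp ecx, 0  (cmp 3,0)
jne again: taken
after mov edi, [ebx]: edi=M[108]=28
after or edi, 1: edi=28|1=29
after mov edi, [ebx]: edi=M[108]=28
after and edi, 127: edi=28&127=28
after add ebx, 4: ebx=108+4=112
after sub ecx, 1: ecx=3-1=2
cmp ecx, 0  (cmp 2,0)
jne again: taken
after mov edi, [ebx]: edi=M[112]=-5
after or edi, 1: edi=(-5)|1=-5
after mov edi, [ebx]: edi=M[112]=-5
after and edi, 127: edi=(-5)&127=123
after add ebx, 4: ebx=112+4=116
after sub ecx, 1: ecx=2-1=1
cmp ecx, 0  (cmp 1,0)
jne again: taken
after mov edi, [ebx]: edi=M[116]=7
after or edi, 1: edi=7|1=7
after mov edi, [ebx]: edi=M[116]=7
after and edi, 127: edi=7&127=7
after add ebx, 4: ebx=116+4=120
after sub ecx, 1: ecx=1-1=0
cmp ecx, 0  (cmp 0,0)
jne again: not taken
after shl edi, 2: edi=7<<2=28
mov [100], edi → M[100]=28
halt.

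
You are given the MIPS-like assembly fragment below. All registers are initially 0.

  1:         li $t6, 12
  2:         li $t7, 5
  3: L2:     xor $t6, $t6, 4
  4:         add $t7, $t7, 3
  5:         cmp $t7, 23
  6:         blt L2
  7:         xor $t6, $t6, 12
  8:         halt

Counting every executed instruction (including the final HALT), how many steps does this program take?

28

li $t6, 12 → $t6=12
li $t7, 5 → $t7=5
xor $t6, $t6, 4 → $t6=12^4=8
add $t7, $t7, 3 → $t7=5+3=8
cmp $t7, 23  (cmp 8,23)
blt L2: taken
xor $t6, $t6, 4 → $t6=8^4=12
add $t7, $t7, 3 → $t7=8+3=11
cmp $t7, 23  (cmp 11,23)
blt L2: taken
xor $t6, $t6, 4 → $t6=12^4=8
add $t7, $t7, 3 → $t7=11+3=14
cmp $t7, 23  (cmp 14,23)
blt L2: taken
xor $t6, $t6, 4 → $t6=8^4=12
add $t7, $t7, 3 → $t7=14+3=17
cmp $t7, 23  (cmp 17,23)
blt L2: taken
xor $t6, $t6, 4 → $t6=12^4=8
add $t7, $t7, 3 → $t7=17+3=20
cmp $t7, 23  (cmp 20,23)
blt L2: taken
xor $t6, $t6, 4 → $t6=8^4=12
add $t7, $t7, 3 → $t7=20+3=23
cmp $t7, 23  (cmp 23,23)
blt L2: not taken
xor $t6, $t6, 12 → $t6=12^12=0
halt.
Total executed instructions: 28.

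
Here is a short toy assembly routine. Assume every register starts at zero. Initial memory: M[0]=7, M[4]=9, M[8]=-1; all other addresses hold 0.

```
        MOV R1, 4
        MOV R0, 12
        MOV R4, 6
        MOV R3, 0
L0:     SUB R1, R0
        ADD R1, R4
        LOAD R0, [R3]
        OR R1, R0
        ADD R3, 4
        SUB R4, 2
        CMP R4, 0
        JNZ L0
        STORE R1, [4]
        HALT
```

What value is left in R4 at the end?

R1=4
R0=12
R4=6
R3=0
R1=4-12=-8
R1=(-8)+6=-2
R0=M[0]=7
R1=(-2)|7=-1
R3=0+4=4
R4=6-2=4
CMP R4, 0  (cmp 4,0)
JNZ L0: taken
R1=(-1)-7=-8
R1=(-8)+4=-4
R0=M[4]=9
R1=(-4)|9=-3
R3=4+4=8
R4=4-2=2
CMP R4, 0  (cmp 2,0)
JNZ L0: taken
R1=(-3)-9=-12
R1=(-12)+2=-10
R0=M[8]=-1
R1=(-10)|(-1)=-1
R3=8+4=12
R4=2-2=0
CMP R4, 0  (cmp 0,0)
JNZ L0: not taken
STORE R1, [4] → M[4]=-1
halt.

0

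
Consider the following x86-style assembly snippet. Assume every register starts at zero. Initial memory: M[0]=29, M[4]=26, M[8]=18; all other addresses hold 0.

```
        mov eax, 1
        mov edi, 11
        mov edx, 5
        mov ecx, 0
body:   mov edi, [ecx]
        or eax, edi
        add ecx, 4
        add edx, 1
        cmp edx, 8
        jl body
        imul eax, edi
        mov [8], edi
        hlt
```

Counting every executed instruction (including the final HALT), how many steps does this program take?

25

after mov eax, 1: eax=1
after mov edi, 11: edi=11
after mov edx, 5: edx=5
after mov ecx, 0: ecx=0
after mov edi, [ecx]: edi=M[0]=29
after or eax, edi: eax=1|29=29
after add ecx, 4: ecx=0+4=4
after add edx, 1: edx=5+1=6
cmp edx, 8  (cmp 6,8)
jl body: taken
after mov edi, [ecx]: edi=M[4]=26
after or eax, edi: eax=29|26=31
after add ecx, 4: ecx=4+4=8
after add edx, 1: edx=6+1=7
cmp edx, 8  (cmp 7,8)
jl body: taken
after mov edi, [ecx]: edi=M[8]=18
after or eax, edi: eax=31|18=31
after add ecx, 4: ecx=8+4=12
after add edx, 1: edx=7+1=8
cmp edx, 8  (cmp 8,8)
jl body: not taken
after imul eax, edi: eax=31*18=558
mov [8], edi → M[8]=18
halt.
Total executed instructions: 25.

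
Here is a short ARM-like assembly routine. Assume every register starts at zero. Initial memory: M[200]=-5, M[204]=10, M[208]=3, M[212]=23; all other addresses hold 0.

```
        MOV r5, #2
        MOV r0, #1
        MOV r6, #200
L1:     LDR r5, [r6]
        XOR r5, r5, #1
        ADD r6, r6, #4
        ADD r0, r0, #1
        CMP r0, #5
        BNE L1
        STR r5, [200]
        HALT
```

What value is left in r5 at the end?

22

r5=2
r0=1
r6=200
r5=M[200]=-5
r5=(-5)^1=-6
r6=200+4=204
r0=1+1=2
CMP r0, #5  (cmp 2,5)
BNE L1: taken
r5=M[204]=10
r5=10^1=11
r6=204+4=208
r0=2+1=3
CMP r0, #5  (cmp 3,5)
BNE L1: taken
r5=M[208]=3
r5=3^1=2
r6=208+4=212
r0=3+1=4
CMP r0, #5  (cmp 4,5)
BNE L1: taken
r5=M[212]=23
r5=23^1=22
r6=212+4=216
r0=4+1=5
CMP r0, #5  (cmp 5,5)
BNE L1: not taken
STR r5, [200] → M[200]=22
halt.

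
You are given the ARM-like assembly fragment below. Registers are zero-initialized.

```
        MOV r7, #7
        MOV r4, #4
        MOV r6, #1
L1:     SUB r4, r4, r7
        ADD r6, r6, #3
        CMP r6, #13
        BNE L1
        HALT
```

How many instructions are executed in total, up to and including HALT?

20

r7=7
r4=4
r6=1
r4=4-7=-3
r6=1+3=4
CMP r6, #13  (cmp 4,13)
BNE L1: taken
r4=(-3)-7=-10
r6=4+3=7
CMP r6, #13  (cmp 7,13)
BNE L1: taken
r4=(-10)-7=-17
r6=7+3=10
CMP r6, #13  (cmp 10,13)
BNE L1: taken
r4=(-17)-7=-24
r6=10+3=13
CMP r6, #13  (cmp 13,13)
BNE L1: not taken
halt.
Total executed instructions: 20.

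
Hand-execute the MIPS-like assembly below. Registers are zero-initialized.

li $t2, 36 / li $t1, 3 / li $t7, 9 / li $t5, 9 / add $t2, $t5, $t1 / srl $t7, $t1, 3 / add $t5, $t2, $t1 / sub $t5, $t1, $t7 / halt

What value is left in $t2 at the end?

12

li $t2, 36 → $t2=36
li $t1, 3 → $t1=3
li $t7, 9 → $t7=9
li $t5, 9 → $t5=9
add $t2, $t5, $t1 → $t2=9+3=12
srl $t7, $t1, 3 → $t7=3>>3=0
add $t5, $t2, $t1 → $t5=12+3=15
sub $t5, $t1, $t7 → $t5=3-0=3
halt.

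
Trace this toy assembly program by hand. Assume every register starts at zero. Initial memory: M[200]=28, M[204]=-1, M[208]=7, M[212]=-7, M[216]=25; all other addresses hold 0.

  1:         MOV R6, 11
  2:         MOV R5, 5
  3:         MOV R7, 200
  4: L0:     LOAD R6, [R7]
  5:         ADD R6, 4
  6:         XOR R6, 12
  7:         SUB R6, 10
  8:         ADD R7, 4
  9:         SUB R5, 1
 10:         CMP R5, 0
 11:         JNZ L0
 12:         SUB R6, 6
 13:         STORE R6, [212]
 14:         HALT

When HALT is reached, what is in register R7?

MOV R6, 11 → R6=11
MOV R5, 5 → R5=5
MOV R7, 200 → R7=200
LOAD R6, [R7] → R6=M[200]=28
ADD R6, 4 → R6=28+4=32
XOR R6, 12 → R6=32^12=44
SUB R6, 10 → R6=44-10=34
ADD R7, 4 → R7=200+4=204
SUB R5, 1 → R5=5-1=4
CMP R5, 0  (cmp 4,0)
JNZ L0: taken
LOAD R6, [R7] → R6=M[204]=-1
ADD R6, 4 → R6=(-1)+4=3
XOR R6, 12 → R6=3^12=15
SUB R6, 10 → R6=15-10=5
ADD R7, 4 → R7=204+4=208
SUB R5, 1 → R5=4-1=3
CMP R5, 0  (cmp 3,0)
JNZ L0: taken
LOAD R6, [R7] → R6=M[208]=7
ADD R6, 4 → R6=7+4=11
XOR R6, 12 → R6=11^12=7
SUB R6, 10 → R6=7-10=-3
ADD R7, 4 → R7=208+4=212
SUB R5, 1 → R5=3-1=2
CMP R5, 0  (cmp 2,0)
JNZ L0: taken
LOAD R6, [R7] → R6=M[212]=-7
ADD R6, 4 → R6=(-7)+4=-3
XOR R6, 12 → R6=(-3)^12=-15
SUB R6, 10 → R6=(-15)-10=-25
ADD R7, 4 → R7=212+4=216
SUB R5, 1 → R5=2-1=1
CMP R5, 0  (cmp 1,0)
JNZ L0: taken
LOAD R6, [R7] → R6=M[216]=25
ADD R6, 4 → R6=25+4=29
XOR R6, 12 → R6=29^12=17
SUB R6, 10 → R6=17-10=7
ADD R7, 4 → R7=216+4=220
SUB R5, 1 → R5=1-1=0
CMP R5, 0  (cmp 0,0)
JNZ L0: not taken
SUB R6, 6 → R6=7-6=1
STORE R6, [212] → M[212]=1
halt.

220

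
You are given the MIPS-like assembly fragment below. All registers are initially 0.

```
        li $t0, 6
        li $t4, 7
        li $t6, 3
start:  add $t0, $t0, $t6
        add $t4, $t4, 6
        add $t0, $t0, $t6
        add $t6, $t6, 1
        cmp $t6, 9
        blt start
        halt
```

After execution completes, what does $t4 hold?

$t0=6
$t4=7
$t6=3
$t0=6+3=9
$t4=7+6=13
$t0=9+3=12
$t6=3+1=4
cmp $t6, 9  (cmp 4,9)
blt start: taken
$t0=12+4=16
$t4=13+6=19
$t0=16+4=20
$t6=4+1=5
cmp $t6, 9  (cmp 5,9)
blt start: taken
$t0=20+5=25
$t4=19+6=25
$t0=25+5=30
$t6=5+1=6
cmp $t6, 9  (cmp 6,9)
blt start: taken
$t0=30+6=36
$t4=25+6=31
$t0=36+6=42
$t6=6+1=7
cmp $t6, 9  (cmp 7,9)
blt start: taken
$t0=42+7=49
$t4=31+6=37
$t0=49+7=56
$t6=7+1=8
cmp $t6, 9  (cmp 8,9)
blt start: taken
$t0=56+8=64
$t4=37+6=43
$t0=64+8=72
$t6=8+1=9
cmp $t6, 9  (cmp 9,9)
blt start: not taken
halt.

43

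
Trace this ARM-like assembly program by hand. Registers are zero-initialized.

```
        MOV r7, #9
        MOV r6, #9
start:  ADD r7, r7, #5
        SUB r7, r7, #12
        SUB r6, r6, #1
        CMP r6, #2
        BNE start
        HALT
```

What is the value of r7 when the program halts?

after MOV r7, #9: r7=9
after MOV r6, #9: r6=9
after ADD r7, r7, #5: r7=9+5=14
after SUB r7, r7, #12: r7=14-12=2
after SUB r6, r6, #1: r6=9-1=8
CMP r6, #2  (cmp 8,2)
BNE start: taken
after ADD r7, r7, #5: r7=2+5=7
after SUB r7, r7, #12: r7=7-12=-5
after SUB r6, r6, #1: r6=8-1=7
CMP r6, #2  (cmp 7,2)
BNE start: taken
after ADD r7, r7, #5: r7=(-5)+5=0
after SUB r7, r7, #12: r7=0-12=-12
after SUB r6, r6, #1: r6=7-1=6
CMP r6, #2  (cmp 6,2)
BNE start: taken
after ADD r7, r7, #5: r7=(-12)+5=-7
after SUB r7, r7, #12: r7=(-7)-12=-19
after SUB r6, r6, #1: r6=6-1=5
CMP r6, #2  (cmp 5,2)
BNE start: taken
after ADD r7, r7, #5: r7=(-19)+5=-14
after SUB r7, r7, #12: r7=(-14)-12=-26
after SUB r6, r6, #1: r6=5-1=4
CMP r6, #2  (cmp 4,2)
BNE start: taken
after ADD r7, r7, #5: r7=(-26)+5=-21
after SUB r7, r7, #12: r7=(-21)-12=-33
after SUB r6, r6, #1: r6=4-1=3
CMP r6, #2  (cmp 3,2)
BNE start: taken
after ADD r7, r7, #5: r7=(-33)+5=-28
after SUB r7, r7, #12: r7=(-28)-12=-40
after SUB r6, r6, #1: r6=3-1=2
CMP r6, #2  (cmp 2,2)
BNE start: not taken
halt.

-40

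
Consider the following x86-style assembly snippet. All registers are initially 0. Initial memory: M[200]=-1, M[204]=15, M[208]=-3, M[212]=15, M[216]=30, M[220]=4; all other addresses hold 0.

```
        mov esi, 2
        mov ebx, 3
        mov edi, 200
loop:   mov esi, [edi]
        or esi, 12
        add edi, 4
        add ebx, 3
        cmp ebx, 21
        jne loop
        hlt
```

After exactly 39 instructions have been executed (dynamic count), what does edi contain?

224

mov esi, 2 → esi=2
mov ebx, 3 → ebx=3
mov edi, 200 → edi=200
mov esi, [edi] → esi=M[200]=-1
or esi, 12 → esi=(-1)|12=-1
add edi, 4 → edi=200+4=204
add ebx, 3 → ebx=3+3=6
cmp ebx, 21  (cmp 6,21)
jne loop: taken
mov esi, [edi] → esi=M[204]=15
or esi, 12 → esi=15|12=15
add edi, 4 → edi=204+4=208
add ebx, 3 → ebx=6+3=9
cmp ebx, 21  (cmp 9,21)
jne loop: taken
mov esi, [edi] → esi=M[208]=-3
or esi, 12 → esi=(-3)|12=-3
add edi, 4 → edi=208+4=212
add ebx, 3 → ebx=9+3=12
cmp ebx, 21  (cmp 12,21)
jne loop: taken
mov esi, [edi] → esi=M[212]=15
or esi, 12 → esi=15|12=15
add edi, 4 → edi=212+4=216
add ebx, 3 → ebx=12+3=15
cmp ebx, 21  (cmp 15,21)
jne loop: taken
mov esi, [edi] → esi=M[216]=30
or esi, 12 → esi=30|12=30
add edi, 4 → edi=216+4=220
add ebx, 3 → ebx=15+3=18
cmp ebx, 21  (cmp 18,21)
jne loop: taken
mov esi, [edi] → esi=M[220]=4
or esi, 12 → esi=4|12=12
add edi, 4 → edi=220+4=224
add ebx, 3 → ebx=18+3=21
cmp ebx, 21  (cmp 21,21)
jne loop: not taken
After step 39: edi = 224.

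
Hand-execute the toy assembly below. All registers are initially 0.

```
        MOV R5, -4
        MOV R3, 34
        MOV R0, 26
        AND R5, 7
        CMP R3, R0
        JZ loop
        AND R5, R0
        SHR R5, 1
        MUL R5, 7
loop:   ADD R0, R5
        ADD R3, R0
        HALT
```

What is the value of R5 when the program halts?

0

MOV R5, -4 → R5=-4
MOV R3, 34 → R3=34
MOV R0, 26 → R0=26
AND R5, 7 → R5=(-4)&7=4
CMP R3, R0  (cmp 34,26)
JZ loop: not taken
AND R5, R0 → R5=4&26=0
SHR R5, 1 → R5=0>>1=0
MUL R5, 7 → R5=0*7=0
ADD R0, R5 → R0=26+0=26
ADD R3, R0 → R3=34+26=60
halt.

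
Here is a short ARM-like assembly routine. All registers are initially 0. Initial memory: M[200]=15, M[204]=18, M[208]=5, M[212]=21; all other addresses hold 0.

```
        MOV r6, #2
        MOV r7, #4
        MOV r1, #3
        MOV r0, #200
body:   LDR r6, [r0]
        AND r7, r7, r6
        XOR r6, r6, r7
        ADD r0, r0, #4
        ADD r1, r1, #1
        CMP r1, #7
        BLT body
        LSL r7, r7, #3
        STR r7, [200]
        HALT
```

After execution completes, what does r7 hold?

r6=2
r7=4
r1=3
r0=200
r6=M[200]=15
r7=4&15=4
r6=15^4=11
r0=200+4=204
r1=3+1=4
CMP r1, #7  (cmp 4,7)
BLT body: taken
r6=M[204]=18
r7=4&18=0
r6=18^0=18
r0=204+4=208
r1=4+1=5
CMP r1, #7  (cmp 5,7)
BLT body: taken
r6=M[208]=5
r7=0&5=0
r6=5^0=5
r0=208+4=212
r1=5+1=6
CMP r1, #7  (cmp 6,7)
BLT body: taken
r6=M[212]=21
r7=0&21=0
r6=21^0=21
r0=212+4=216
r1=6+1=7
CMP r1, #7  (cmp 7,7)
BLT body: not taken
r7=0<<3=0
STR r7, [200] → M[200]=0
halt.

0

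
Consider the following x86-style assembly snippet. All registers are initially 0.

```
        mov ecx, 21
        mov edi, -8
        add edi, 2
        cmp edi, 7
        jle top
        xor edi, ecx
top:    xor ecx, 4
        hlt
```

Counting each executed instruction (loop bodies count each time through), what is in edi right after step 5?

-6

after mov ecx, 21: ecx=21
after mov edi, -8: edi=-8
after add edi, 2: edi=(-8)+2=-6
cmp edi, 7  (cmp -6,7)
jle top: taken
After step 5: edi = -6.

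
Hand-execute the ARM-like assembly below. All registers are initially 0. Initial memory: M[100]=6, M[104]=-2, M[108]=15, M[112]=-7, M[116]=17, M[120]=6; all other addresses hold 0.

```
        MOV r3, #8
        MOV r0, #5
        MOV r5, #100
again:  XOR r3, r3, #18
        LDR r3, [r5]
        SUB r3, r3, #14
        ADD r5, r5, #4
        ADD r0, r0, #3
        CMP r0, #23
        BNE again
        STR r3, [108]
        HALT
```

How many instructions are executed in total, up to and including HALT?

MOV r3, #8 → r3=8
MOV r0, #5 → r0=5
MOV r5, #100 → r5=100
XOR r3, r3, #18 → r3=8^18=26
LDR r3, [r5] → r3=M[100]=6
SUB r3, r3, #14 → r3=6-14=-8
ADD r5, r5, #4 → r5=100+4=104
ADD r0, r0, #3 → r0=5+3=8
CMP r0, #23  (cmp 8,23)
BNE again: taken
XOR r3, r3, #18 → r3=(-8)^18=-22
LDR r3, [r5] → r3=M[104]=-2
SUB r3, r3, #14 → r3=(-2)-14=-16
ADD r5, r5, #4 → r5=104+4=108
ADD r0, r0, #3 → r0=8+3=11
CMP r0, #23  (cmp 11,23)
BNE again: taken
XOR r3, r3, #18 → r3=(-16)^18=-30
LDR r3, [r5] → r3=M[108]=15
SUB r3, r3, #14 → r3=15-14=1
ADD r5, r5, #4 → r5=108+4=112
ADD r0, r0, #3 → r0=11+3=14
CMP r0, #23  (cmp 14,23)
BNE again: taken
XOR r3, r3, #18 → r3=1^18=19
LDR r3, [r5] → r3=M[112]=-7
SUB r3, r3, #14 → r3=(-7)-14=-21
ADD r5, r5, #4 → r5=112+4=116
ADD r0, r0, #3 → r0=14+3=17
CMP r0, #23  (cmp 17,23)
BNE again: taken
XOR r3, r3, #18 → r3=(-21)^18=-7
LDR r3, [r5] → r3=M[116]=17
SUB r3, r3, #14 → r3=17-14=3
ADD r5, r5, #4 → r5=116+4=120
ADD r0, r0, #3 → r0=17+3=20
CMP r0, #23  (cmp 20,23)
BNE again: taken
XOR r3, r3, #18 → r3=3^18=17
LDR r3, [r5] → r3=M[120]=6
SUB r3, r3, #14 → r3=6-14=-8
ADD r5, r5, #4 → r5=120+4=124
ADD r0, r0, #3 → r0=20+3=23
CMP r0, #23  (cmp 23,23)
BNE again: not taken
STR r3, [108] → M[108]=-8
halt.
Total executed instructions: 47.

47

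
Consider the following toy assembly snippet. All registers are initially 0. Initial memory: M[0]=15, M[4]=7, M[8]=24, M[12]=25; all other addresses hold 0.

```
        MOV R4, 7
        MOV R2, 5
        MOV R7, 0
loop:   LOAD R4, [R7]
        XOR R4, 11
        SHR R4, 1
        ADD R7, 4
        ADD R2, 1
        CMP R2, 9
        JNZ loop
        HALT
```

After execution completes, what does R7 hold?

16

MOV R4, 7 → R4=7
MOV R2, 5 → R2=5
MOV R7, 0 → R7=0
LOAD R4, [R7] → R4=M[0]=15
XOR R4, 11 → R4=15^11=4
SHR R4, 1 → R4=4>>1=2
ADD R7, 4 → R7=0+4=4
ADD R2, 1 → R2=5+1=6
CMP R2, 9  (cmp 6,9)
JNZ loop: taken
LOAD R4, [R7] → R4=M[4]=7
XOR R4, 11 → R4=7^11=12
SHR R4, 1 → R4=12>>1=6
ADD R7, 4 → R7=4+4=8
ADD R2, 1 → R2=6+1=7
CMP R2, 9  (cmp 7,9)
JNZ loop: taken
LOAD R4, [R7] → R4=M[8]=24
XOR R4, 11 → R4=24^11=19
SHR R4, 1 → R4=19>>1=9
ADD R7, 4 → R7=8+4=12
ADD R2, 1 → R2=7+1=8
CMP R2, 9  (cmp 8,9)
JNZ loop: taken
LOAD R4, [R7] → R4=M[12]=25
XOR R4, 11 → R4=25^11=18
SHR R4, 1 → R4=18>>1=9
ADD R7, 4 → R7=12+4=16
ADD R2, 1 → R2=8+1=9
CMP R2, 9  (cmp 9,9)
JNZ loop: not taken
halt.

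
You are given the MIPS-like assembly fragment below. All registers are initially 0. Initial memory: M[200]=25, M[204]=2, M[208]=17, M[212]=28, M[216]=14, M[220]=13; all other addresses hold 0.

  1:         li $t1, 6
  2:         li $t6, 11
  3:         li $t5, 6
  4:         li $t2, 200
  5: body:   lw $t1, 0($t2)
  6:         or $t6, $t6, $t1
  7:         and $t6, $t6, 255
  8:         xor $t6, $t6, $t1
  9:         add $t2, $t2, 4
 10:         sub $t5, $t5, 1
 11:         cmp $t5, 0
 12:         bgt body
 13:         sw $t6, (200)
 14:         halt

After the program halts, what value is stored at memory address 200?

0

li $t1, 6 → $t1=6
li $t6, 11 → $t6=11
li $t5, 6 → $t5=6
li $t2, 200 → $t2=200
lw $t1, 0($t2) → $t1=M[200]=25
or $t6, $t6, $t1 → $t6=11|25=27
and $t6, $t6, 255 → $t6=27&255=27
xor $t6, $t6, $t1 → $t6=27^25=2
add $t2, $t2, 4 → $t2=200+4=204
sub $t5, $t5, 1 → $t5=6-1=5
cmp $t5, 0  (cmp 5,0)
bgt body: taken
lw $t1, 0($t2) → $t1=M[204]=2
or $t6, $t6, $t1 → $t6=2|2=2
and $t6, $t6, 255 → $t6=2&255=2
xor $t6, $t6, $t1 → $t6=2^2=0
add $t2, $t2, 4 → $t2=204+4=208
sub $t5, $t5, 1 → $t5=5-1=4
cmp $t5, 0  (cmp 4,0)
bgt body: taken
lw $t1, 0($t2) → $t1=M[208]=17
or $t6, $t6, $t1 → $t6=0|17=17
and $t6, $t6, 255 → $t6=17&255=17
xor $t6, $t6, $t1 → $t6=17^17=0
add $t2, $t2, 4 → $t2=208+4=212
sub $t5, $t5, 1 → $t5=4-1=3
cmp $t5, 0  (cmp 3,0)
bgt body: taken
lw $t1, 0($t2) → $t1=M[212]=28
or $t6, $t6, $t1 → $t6=0|28=28
and $t6, $t6, 255 → $t6=28&255=28
xor $t6, $t6, $t1 → $t6=28^28=0
add $t2, $t2, 4 → $t2=212+4=216
sub $t5, $t5, 1 → $t5=3-1=2
cmp $t5, 0  (cmp 2,0)
bgt body: taken
lw $t1, 0($t2) → $t1=M[216]=14
or $t6, $t6, $t1 → $t6=0|14=14
and $t6, $t6, 255 → $t6=14&255=14
xor $t6, $t6, $t1 → $t6=14^14=0
add $t2, $t2, 4 → $t2=216+4=220
sub $t5, $t5, 1 → $t5=2-1=1
cmp $t5, 0  (cmp 1,0)
bgt body: taken
lw $t1, 0($t2) → $t1=M[220]=13
or $t6, $t6, $t1 → $t6=0|13=13
and $t6, $t6, 255 → $t6=13&255=13
xor $t6, $t6, $t1 → $t6=13^13=0
add $t2, $t2, 4 → $t2=220+4=224
sub $t5, $t5, 1 → $t5=1-1=0
cmp $t5, 0  (cmp 0,0)
bgt body: not taken
sw $t6, (200) → M[200]=0
halt.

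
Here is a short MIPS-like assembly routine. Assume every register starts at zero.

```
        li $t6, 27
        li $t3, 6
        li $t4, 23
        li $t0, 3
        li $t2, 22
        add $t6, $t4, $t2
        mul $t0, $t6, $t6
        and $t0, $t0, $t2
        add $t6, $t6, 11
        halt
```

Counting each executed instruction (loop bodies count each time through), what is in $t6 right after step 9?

56

li $t6, 27 → $t6=27
li $t3, 6 → $t3=6
li $t4, 23 → $t4=23
li $t0, 3 → $t0=3
li $t2, 22 → $t2=22
add $t6, $t4, $t2 → $t6=23+22=45
mul $t0, $t6, $t6 → $t0=45*45=2025
and $t0, $t0, $t2 → $t0=2025&22=0
add $t6, $t6, 11 → $t6=45+11=56
After step 9: $t6 = 56.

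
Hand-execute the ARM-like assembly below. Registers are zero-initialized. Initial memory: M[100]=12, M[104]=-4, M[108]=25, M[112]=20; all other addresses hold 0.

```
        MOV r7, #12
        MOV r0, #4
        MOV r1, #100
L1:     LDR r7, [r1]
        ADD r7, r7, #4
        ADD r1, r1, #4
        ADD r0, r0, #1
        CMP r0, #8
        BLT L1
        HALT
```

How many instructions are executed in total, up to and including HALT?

r7=12
r0=4
r1=100
r7=M[100]=12
r7=12+4=16
r1=100+4=104
r0=4+1=5
CMP r0, #8  (cmp 5,8)
BLT L1: taken
r7=M[104]=-4
r7=(-4)+4=0
r1=104+4=108
r0=5+1=6
CMP r0, #8  (cmp 6,8)
BLT L1: taken
r7=M[108]=25
r7=25+4=29
r1=108+4=112
r0=6+1=7
CMP r0, #8  (cmp 7,8)
BLT L1: taken
r7=M[112]=20
r7=20+4=24
r1=112+4=116
r0=7+1=8
CMP r0, #8  (cmp 8,8)
BLT L1: not taken
halt.
Total executed instructions: 28.

28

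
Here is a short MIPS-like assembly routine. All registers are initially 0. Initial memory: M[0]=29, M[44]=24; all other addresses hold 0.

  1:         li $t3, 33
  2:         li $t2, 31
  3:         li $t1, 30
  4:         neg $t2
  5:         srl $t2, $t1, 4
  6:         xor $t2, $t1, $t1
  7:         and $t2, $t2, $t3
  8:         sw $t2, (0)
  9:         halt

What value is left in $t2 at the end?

0

$t3=33
$t2=31
$t1=30
$t2=-(31)=-31
$t2=30>>4=1
$t2=30^30=0
$t2=0&33=0
sw $t2, (0) → M[0]=0
halt.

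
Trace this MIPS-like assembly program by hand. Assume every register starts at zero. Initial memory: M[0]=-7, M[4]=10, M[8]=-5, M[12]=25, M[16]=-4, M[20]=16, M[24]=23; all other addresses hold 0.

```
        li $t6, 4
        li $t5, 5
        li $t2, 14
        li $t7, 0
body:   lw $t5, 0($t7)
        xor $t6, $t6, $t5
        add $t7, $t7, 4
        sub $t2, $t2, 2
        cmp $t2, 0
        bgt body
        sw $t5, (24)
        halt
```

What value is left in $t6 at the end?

-18

after li $t6, 4: $t6=4
after li $t5, 5: $t5=5
after li $t2, 14: $t2=14
after li $t7, 0: $t7=0
after lw $t5, 0($t7): $t5=M[0]=-7
after xor $t6, $t6, $t5: $t6=4^(-7)=-3
after add $t7, $t7, 4: $t7=0+4=4
after sub $t2, $t2, 2: $t2=14-2=12
cmp $t2, 0  (cmp 12,0)
bgt body: taken
after lw $t5, 0($t7): $t5=M[4]=10
after xor $t6, $t6, $t5: $t6=(-3)^10=-9
after add $t7, $t7, 4: $t7=4+4=8
after sub $t2, $t2, 2: $t2=12-2=10
cmp $t2, 0  (cmp 10,0)
bgt body: taken
after lw $t5, 0($t7): $t5=M[8]=-5
after xor $t6, $t6, $t5: $t6=(-9)^(-5)=12
after add $t7, $t7, 4: $t7=8+4=12
after sub $t2, $t2, 2: $t2=10-2=8
cmp $t2, 0  (cmp 8,0)
bgt body: taken
after lw $t5, 0($t7): $t5=M[12]=25
after xor $t6, $t6, $t5: $t6=12^25=21
after add $t7, $t7, 4: $t7=12+4=16
after sub $t2, $t2, 2: $t2=8-2=6
cmp $t2, 0  (cmp 6,0)
bgt body: taken
after lw $t5, 0($t7): $t5=M[16]=-4
after xor $t6, $t6, $t5: $t6=21^(-4)=-23
after add $t7, $t7, 4: $t7=16+4=20
after sub $t2, $t2, 2: $t2=6-2=4
cmp $t2, 0  (cmp 4,0)
bgt body: taken
after lw $t5, 0($t7): $t5=M[20]=16
after xor $t6, $t6, $t5: $t6=(-23)^16=-7
after add $t7, $t7, 4: $t7=20+4=24
after sub $t2, $t2, 2: $t2=4-2=2
cmp $t2, 0  (cmp 2,0)
bgt body: taken
after lw $t5, 0($t7): $t5=M[24]=23
after xor $t6, $t6, $t5: $t6=(-7)^23=-18
after add $t7, $t7, 4: $t7=24+4=28
after sub $t2, $t2, 2: $t2=2-2=0
cmp $t2, 0  (cmp 0,0)
bgt body: not taken
sw $t5, (24) → M[24]=23
halt.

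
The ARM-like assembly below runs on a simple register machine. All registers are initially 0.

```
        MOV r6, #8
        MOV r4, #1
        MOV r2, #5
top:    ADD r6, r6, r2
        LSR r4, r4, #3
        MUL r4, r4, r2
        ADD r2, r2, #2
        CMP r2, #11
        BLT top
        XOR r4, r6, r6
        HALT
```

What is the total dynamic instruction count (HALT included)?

23

after MOV r6, #8: r6=8
after MOV r4, #1: r4=1
after MOV r2, #5: r2=5
after ADD r6, r6, r2: r6=8+5=13
after LSR r4, r4, #3: r4=1>>3=0
after MUL r4, r4, r2: r4=0*5=0
after ADD r2, r2, #2: r2=5+2=7
CMP r2, #11  (cmp 7,11)
BLT top: taken
after ADD r6, r6, r2: r6=13+7=20
after LSR r4, r4, #3: r4=0>>3=0
after MUL r4, r4, r2: r4=0*7=0
after ADD r2, r2, #2: r2=7+2=9
CMP r2, #11  (cmp 9,11)
BLT top: taken
after ADD r6, r6, r2: r6=20+9=29
after LSR r4, r4, #3: r4=0>>3=0
after MUL r4, r4, r2: r4=0*9=0
after ADD r2, r2, #2: r2=9+2=11
CMP r2, #11  (cmp 11,11)
BLT top: not taken
after XOR r4, r6, r6: r4=29^29=0
halt.
Total executed instructions: 23.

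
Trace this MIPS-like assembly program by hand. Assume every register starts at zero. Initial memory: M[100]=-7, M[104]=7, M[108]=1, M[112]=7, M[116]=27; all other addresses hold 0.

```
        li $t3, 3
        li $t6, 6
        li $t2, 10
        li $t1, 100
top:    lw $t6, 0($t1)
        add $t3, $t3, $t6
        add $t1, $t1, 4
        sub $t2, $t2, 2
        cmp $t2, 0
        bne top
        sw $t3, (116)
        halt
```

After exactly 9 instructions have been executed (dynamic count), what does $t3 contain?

after li $t3, 3: $t3=3
after li $t6, 6: $t6=6
after li $t2, 10: $t2=10
after li $t1, 100: $t1=100
after lw $t6, 0($t1): $t6=M[100]=-7
after add $t3, $t3, $t6: $t3=3+(-7)=-4
after add $t1, $t1, 4: $t1=100+4=104
after sub $t2, $t2, 2: $t2=10-2=8
cmp $t2, 0  (cmp 8,0)
After step 9: $t3 = -4.

-4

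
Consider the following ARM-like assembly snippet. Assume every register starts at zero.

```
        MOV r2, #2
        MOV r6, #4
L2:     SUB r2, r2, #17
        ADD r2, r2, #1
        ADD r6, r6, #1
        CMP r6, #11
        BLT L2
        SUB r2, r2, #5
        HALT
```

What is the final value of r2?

MOV r2, #2 → r2=2
MOV r6, #4 → r6=4
SUB r2, r2, #17 → r2=2-17=-15
ADD r2, r2, #1 → r2=(-15)+1=-14
ADD r6, r6, #1 → r6=4+1=5
CMP r6, #11  (cmp 5,11)
BLT L2: taken
SUB r2, r2, #17 → r2=(-14)-17=-31
ADD r2, r2, #1 → r2=(-31)+1=-30
ADD r6, r6, #1 → r6=5+1=6
CMP r6, #11  (cmp 6,11)
BLT L2: taken
SUB r2, r2, #17 → r2=(-30)-17=-47
ADD r2, r2, #1 → r2=(-47)+1=-46
ADD r6, r6, #1 → r6=6+1=7
CMP r6, #11  (cmp 7,11)
BLT L2: taken
SUB r2, r2, #17 → r2=(-46)-17=-63
ADD r2, r2, #1 → r2=(-63)+1=-62
ADD r6, r6, #1 → r6=7+1=8
CMP r6, #11  (cmp 8,11)
BLT L2: taken
SUB r2, r2, #17 → r2=(-62)-17=-79
ADD r2, r2, #1 → r2=(-79)+1=-78
ADD r6, r6, #1 → r6=8+1=9
CMP r6, #11  (cmp 9,11)
BLT L2: taken
SUB r2, r2, #17 → r2=(-78)-17=-95
ADD r2, r2, #1 → r2=(-95)+1=-94
ADD r6, r6, #1 → r6=9+1=10
CMP r6, #11  (cmp 10,11)
BLT L2: taken
SUB r2, r2, #17 → r2=(-94)-17=-111
ADD r2, r2, #1 → r2=(-111)+1=-110
ADD r6, r6, #1 → r6=10+1=11
CMP r6, #11  (cmp 11,11)
BLT L2: not taken
SUB r2, r2, #5 → r2=(-110)-5=-115
halt.

-115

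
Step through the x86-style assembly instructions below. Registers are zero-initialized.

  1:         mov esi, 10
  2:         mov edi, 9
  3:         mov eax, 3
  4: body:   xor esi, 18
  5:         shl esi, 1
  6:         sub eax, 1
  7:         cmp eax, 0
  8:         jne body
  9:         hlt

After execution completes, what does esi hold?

after mov esi, 10: esi=10
after mov edi, 9: edi=9
after mov eax, 3: eax=3
after xor esi, 18: esi=10^18=24
after shl esi, 1: esi=24<<1=48
after sub eax, 1: eax=3-1=2
cmp eax, 0  (cmp 2,0)
jne body: taken
after xor esi, 18: esi=48^18=34
after shl esi, 1: esi=34<<1=68
after sub eax, 1: eax=2-1=1
cmp eax, 0  (cmp 1,0)
jne body: taken
after xor esi, 18: esi=68^18=86
after shl esi, 1: esi=86<<1=172
after sub eax, 1: eax=1-1=0
cmp eax, 0  (cmp 0,0)
jne body: not taken
halt.

172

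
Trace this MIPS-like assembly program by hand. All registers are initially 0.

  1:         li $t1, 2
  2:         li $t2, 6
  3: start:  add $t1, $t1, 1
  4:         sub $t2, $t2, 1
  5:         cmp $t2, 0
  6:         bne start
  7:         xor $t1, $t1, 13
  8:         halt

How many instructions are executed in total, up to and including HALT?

after li $t1, 2: $t1=2
after li $t2, 6: $t2=6
after add $t1, $t1, 1: $t1=2+1=3
after sub $t2, $t2, 1: $t2=6-1=5
cmp $t2, 0  (cmp 5,0)
bne start: taken
after add $t1, $t1, 1: $t1=3+1=4
after sub $t2, $t2, 1: $t2=5-1=4
cmp $t2, 0  (cmp 4,0)
bne start: taken
after add $t1, $t1, 1: $t1=4+1=5
after sub $t2, $t2, 1: $t2=4-1=3
cmp $t2, 0  (cmp 3,0)
bne start: taken
after add $t1, $t1, 1: $t1=5+1=6
after sub $t2, $t2, 1: $t2=3-1=2
cmp $t2, 0  (cmp 2,0)
bne start: taken
after add $t1, $t1, 1: $t1=6+1=7
after sub $t2, $t2, 1: $t2=2-1=1
cmp $t2, 0  (cmp 1,0)
bne start: taken
after add $t1, $t1, 1: $t1=7+1=8
after sub $t2, $t2, 1: $t2=1-1=0
cmp $t2, 0  (cmp 0,0)
bne start: not taken
after xor $t1, $t1, 13: $t1=8^13=5
halt.
Total executed instructions: 28.

28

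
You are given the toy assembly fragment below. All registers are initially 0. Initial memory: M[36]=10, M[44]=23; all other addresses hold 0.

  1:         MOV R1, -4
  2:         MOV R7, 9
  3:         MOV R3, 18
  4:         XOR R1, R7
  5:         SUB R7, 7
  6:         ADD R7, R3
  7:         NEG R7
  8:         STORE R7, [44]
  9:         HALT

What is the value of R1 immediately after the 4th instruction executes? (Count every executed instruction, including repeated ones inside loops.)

-11

MOV R1, -4 → R1=-4
MOV R7, 9 → R7=9
MOV R3, 18 → R3=18
XOR R1, R7 → R1=(-4)^9=-11
After step 4: R1 = -11.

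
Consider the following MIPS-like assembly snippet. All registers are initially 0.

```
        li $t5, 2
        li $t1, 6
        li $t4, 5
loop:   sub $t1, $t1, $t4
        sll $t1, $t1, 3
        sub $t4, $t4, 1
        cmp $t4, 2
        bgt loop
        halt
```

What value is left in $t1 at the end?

li $t5, 2 → $t5=2
li $t1, 6 → $t1=6
li $t4, 5 → $t4=5
sub $t1, $t1, $t4 → $t1=6-5=1
sll $t1, $t1, 3 → $t1=1<<3=8
sub $t4, $t4, 1 → $t4=5-1=4
cmp $t4, 2  (cmp 4,2)
bgt loop: taken
sub $t1, $t1, $t4 → $t1=8-4=4
sll $t1, $t1, 3 → $t1=4<<3=32
sub $t4, $t4, 1 → $t4=4-1=3
cmp $t4, 2  (cmp 3,2)
bgt loop: taken
sub $t1, $t1, $t4 → $t1=32-3=29
sll $t1, $t1, 3 → $t1=29<<3=232
sub $t4, $t4, 1 → $t4=3-1=2
cmp $t4, 2  (cmp 2,2)
bgt loop: not taken
halt.

232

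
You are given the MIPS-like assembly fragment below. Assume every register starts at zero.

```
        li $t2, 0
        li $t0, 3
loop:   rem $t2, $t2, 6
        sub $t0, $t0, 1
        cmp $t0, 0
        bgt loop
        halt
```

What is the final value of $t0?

li $t2, 0 → $t2=0
li $t0, 3 → $t0=3
rem $t2, $t2, 6 → $t2=0%6=0
sub $t0, $t0, 1 → $t0=3-1=2
cmp $t0, 0  (cmp 2,0)
bgt loop: taken
rem $t2, $t2, 6 → $t2=0%6=0
sub $t0, $t0, 1 → $t0=2-1=1
cmp $t0, 0  (cmp 1,0)
bgt loop: taken
rem $t2, $t2, 6 → $t2=0%6=0
sub $t0, $t0, 1 → $t0=1-1=0
cmp $t0, 0  (cmp 0,0)
bgt loop: not taken
halt.

0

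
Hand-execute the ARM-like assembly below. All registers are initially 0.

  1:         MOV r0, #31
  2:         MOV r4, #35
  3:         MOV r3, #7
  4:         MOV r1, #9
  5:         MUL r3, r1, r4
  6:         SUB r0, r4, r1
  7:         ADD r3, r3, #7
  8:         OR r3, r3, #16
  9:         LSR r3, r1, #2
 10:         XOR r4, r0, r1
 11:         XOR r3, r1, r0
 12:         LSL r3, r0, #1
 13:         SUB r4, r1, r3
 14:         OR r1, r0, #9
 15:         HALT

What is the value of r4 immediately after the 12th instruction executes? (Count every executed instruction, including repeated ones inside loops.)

19

r0=31
r4=35
r3=7
r1=9
r3=9*35=315
r0=35-9=26
r3=315+7=322
r3=322|16=338
r3=9>>2=2
r4=26^9=19
r3=9^26=19
r3=26<<1=52
After step 12: r4 = 19.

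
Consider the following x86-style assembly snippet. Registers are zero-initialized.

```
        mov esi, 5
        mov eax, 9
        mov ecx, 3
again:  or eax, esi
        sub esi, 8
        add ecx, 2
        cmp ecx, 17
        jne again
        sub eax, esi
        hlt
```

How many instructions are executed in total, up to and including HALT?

40

esi=5
eax=9
ecx=3
eax=9|5=13
esi=5-8=-3
ecx=3+2=5
cmp ecx, 17  (cmp 5,17)
jne again: taken
eax=13|(-3)=-3
esi=(-3)-8=-11
ecx=5+2=7
cmp ecx, 17  (cmp 7,17)
jne again: taken
eax=(-3)|(-11)=-3
esi=(-11)-8=-19
ecx=7+2=9
cmp ecx, 17  (cmp 9,17)
jne again: taken
eax=(-3)|(-19)=-3
esi=(-19)-8=-27
ecx=9+2=11
cmp ecx, 17  (cmp 11,17)
jne again: taken
eax=(-3)|(-27)=-3
esi=(-27)-8=-35
ecx=11+2=13
cmp ecx, 17  (cmp 13,17)
jne again: taken
eax=(-3)|(-35)=-3
esi=(-35)-8=-43
ecx=13+2=15
cmp ecx, 17  (cmp 15,17)
jne again: taken
eax=(-3)|(-43)=-3
esi=(-43)-8=-51
ecx=15+2=17
cmp ecx, 17  (cmp 17,17)
jne again: not taken
eax=(-3)-(-51)=48
halt.
Total executed instructions: 40.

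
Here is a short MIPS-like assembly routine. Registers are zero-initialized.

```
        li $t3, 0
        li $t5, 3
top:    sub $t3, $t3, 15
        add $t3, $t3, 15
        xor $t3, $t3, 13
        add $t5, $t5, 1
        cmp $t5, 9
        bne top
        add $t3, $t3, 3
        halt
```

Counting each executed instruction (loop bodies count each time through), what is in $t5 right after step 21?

6

$t3=0
$t5=3
$t3=0-15=-15
$t3=(-15)+15=0
$t3=0^13=13
$t5=3+1=4
cmp $t5, 9  (cmp 4,9)
bne top: taken
$t3=13-15=-2
$t3=(-2)+15=13
$t3=13^13=0
$t5=4+1=5
cmp $t5, 9  (cmp 5,9)
bne top: taken
$t3=0-15=-15
$t3=(-15)+15=0
$t3=0^13=13
$t5=5+1=6
cmp $t5, 9  (cmp 6,9)
bne top: taken
$t3=13-15=-2
After step 21: $t5 = 6.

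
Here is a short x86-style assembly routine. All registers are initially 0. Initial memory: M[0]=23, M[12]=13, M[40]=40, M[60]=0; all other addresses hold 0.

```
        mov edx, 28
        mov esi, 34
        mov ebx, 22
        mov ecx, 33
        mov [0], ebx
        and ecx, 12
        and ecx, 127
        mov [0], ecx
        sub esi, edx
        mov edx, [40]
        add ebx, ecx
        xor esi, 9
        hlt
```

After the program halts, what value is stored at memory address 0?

mov edx, 28 → edx=28
mov esi, 34 → esi=34
mov ebx, 22 → ebx=22
mov ecx, 33 → ecx=33
mov [0], ebx → M[0]=22
and ecx, 12 → ecx=33&12=0
and ecx, 127 → ecx=0&127=0
mov [0], ecx → M[0]=0
sub esi, edx → esi=34-28=6
mov edx, [40] → edx=M[40]=40
add ebx, ecx → ebx=22+0=22
xor esi, 9 → esi=6^9=15
halt.

0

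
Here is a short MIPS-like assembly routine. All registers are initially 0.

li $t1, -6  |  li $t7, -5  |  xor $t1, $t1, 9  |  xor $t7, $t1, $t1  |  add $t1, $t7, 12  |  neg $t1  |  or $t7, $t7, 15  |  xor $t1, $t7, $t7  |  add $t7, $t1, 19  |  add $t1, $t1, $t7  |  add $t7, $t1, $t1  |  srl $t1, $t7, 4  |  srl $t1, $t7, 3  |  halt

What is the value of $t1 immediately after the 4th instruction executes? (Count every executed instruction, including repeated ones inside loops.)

-13

$t1=-6
$t7=-5
$t1=(-6)^9=-13
$t7=(-13)^(-13)=0
After step 4: $t1 = -13.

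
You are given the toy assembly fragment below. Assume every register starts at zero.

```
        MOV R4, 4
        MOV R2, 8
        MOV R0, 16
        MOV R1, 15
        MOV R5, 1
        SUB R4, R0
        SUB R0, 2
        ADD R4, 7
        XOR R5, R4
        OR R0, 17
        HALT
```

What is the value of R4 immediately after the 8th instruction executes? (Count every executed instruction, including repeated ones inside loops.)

R4=4
R2=8
R0=16
R1=15
R5=1
R4=4-16=-12
R0=16-2=14
R4=(-12)+7=-5
After step 8: R4 = -5.

-5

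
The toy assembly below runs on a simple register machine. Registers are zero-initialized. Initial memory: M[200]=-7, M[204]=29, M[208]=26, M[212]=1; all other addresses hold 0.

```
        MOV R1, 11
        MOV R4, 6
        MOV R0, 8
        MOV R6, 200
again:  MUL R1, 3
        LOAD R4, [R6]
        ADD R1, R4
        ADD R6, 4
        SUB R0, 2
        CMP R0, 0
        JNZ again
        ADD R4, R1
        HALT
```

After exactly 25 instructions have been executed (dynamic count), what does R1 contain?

after MOV R1, 11: R1=11
after MOV R4, 6: R4=6
after MOV R0, 8: R0=8
after MOV R6, 200: R6=200
after MUL R1, 3: R1=11*3=33
after LOAD R4, [R6]: R4=M[200]=-7
after ADD R1, R4: R1=33+(-7)=26
after ADD R6, 4: R6=200+4=204
after SUB R0, 2: R0=8-2=6
CMP R0, 0  (cmp 6,0)
JNZ again: taken
after MUL R1, 3: R1=26*3=78
after LOAD R4, [R6]: R4=M[204]=29
after ADD R1, R4: R1=78+29=107
after ADD R6, 4: R6=204+4=208
after SUB R0, 2: R0=6-2=4
CMP R0, 0  (cmp 4,0)
JNZ again: taken
after MUL R1, 3: R1=107*3=321
after LOAD R4, [R6]: R4=M[208]=26
after ADD R1, R4: R1=321+26=347
after ADD R6, 4: R6=208+4=212
after SUB R0, 2: R0=4-2=2
CMP R0, 0  (cmp 2,0)
JNZ again: taken
After step 25: R1 = 347.

347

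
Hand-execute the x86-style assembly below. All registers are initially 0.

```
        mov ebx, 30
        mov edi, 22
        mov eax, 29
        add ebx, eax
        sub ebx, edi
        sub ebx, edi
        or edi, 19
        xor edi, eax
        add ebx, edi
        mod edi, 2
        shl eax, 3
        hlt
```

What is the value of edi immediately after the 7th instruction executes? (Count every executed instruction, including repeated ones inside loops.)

after mov ebx, 30: ebx=30
after mov edi, 22: edi=22
after mov eax, 29: eax=29
after add ebx, eax: ebx=30+29=59
after sub ebx, edi: ebx=59-22=37
after sub ebx, edi: ebx=37-22=15
after or edi, 19: edi=22|19=23
After step 7: edi = 23.

23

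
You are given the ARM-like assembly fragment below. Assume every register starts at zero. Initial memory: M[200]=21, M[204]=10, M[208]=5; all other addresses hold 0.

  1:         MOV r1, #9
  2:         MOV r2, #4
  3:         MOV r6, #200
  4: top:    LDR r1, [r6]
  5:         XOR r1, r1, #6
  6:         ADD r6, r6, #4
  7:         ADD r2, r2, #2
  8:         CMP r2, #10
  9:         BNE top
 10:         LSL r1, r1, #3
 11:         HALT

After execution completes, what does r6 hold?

212

after MOV r1, #9: r1=9
after MOV r2, #4: r2=4
after MOV r6, #200: r6=200
after LDR r1, [r6]: r1=M[200]=21
after XOR r1, r1, #6: r1=21^6=19
after ADD r6, r6, #4: r6=200+4=204
after ADD r2, r2, #2: r2=4+2=6
CMP r2, #10  (cmp 6,10)
BNE top: taken
after LDR r1, [r6]: r1=M[204]=10
after XOR r1, r1, #6: r1=10^6=12
after ADD r6, r6, #4: r6=204+4=208
after ADD r2, r2, #2: r2=6+2=8
CMP r2, #10  (cmp 8,10)
BNE top: taken
after LDR r1, [r6]: r1=M[208]=5
after XOR r1, r1, #6: r1=5^6=3
after ADD r6, r6, #4: r6=208+4=212
after ADD r2, r2, #2: r2=8+2=10
CMP r2, #10  (cmp 10,10)
BNE top: not taken
after LSL r1, r1, #3: r1=3<<3=24
halt.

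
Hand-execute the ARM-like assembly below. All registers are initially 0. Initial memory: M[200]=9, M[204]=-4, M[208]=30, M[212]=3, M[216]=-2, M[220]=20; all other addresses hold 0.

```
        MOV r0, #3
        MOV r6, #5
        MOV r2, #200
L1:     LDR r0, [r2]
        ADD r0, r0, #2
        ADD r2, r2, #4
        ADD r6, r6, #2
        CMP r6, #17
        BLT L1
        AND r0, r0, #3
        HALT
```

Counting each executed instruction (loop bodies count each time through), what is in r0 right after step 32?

0

r0=3
r6=5
r2=200
r0=M[200]=9
r0=9+2=11
r2=200+4=204
r6=5+2=7
CMP r6, #17  (cmp 7,17)
BLT L1: taken
r0=M[204]=-4
r0=(-4)+2=-2
r2=204+4=208
r6=7+2=9
CMP r6, #17  (cmp 9,17)
BLT L1: taken
r0=M[208]=30
r0=30+2=32
r2=208+4=212
r6=9+2=11
CMP r6, #17  (cmp 11,17)
BLT L1: taken
r0=M[212]=3
r0=3+2=5
r2=212+4=216
r6=11+2=13
CMP r6, #17  (cmp 13,17)
BLT L1: taken
r0=M[216]=-2
r0=(-2)+2=0
r2=216+4=220
r6=13+2=15
CMP r6, #17  (cmp 15,17)
After step 32: r0 = 0.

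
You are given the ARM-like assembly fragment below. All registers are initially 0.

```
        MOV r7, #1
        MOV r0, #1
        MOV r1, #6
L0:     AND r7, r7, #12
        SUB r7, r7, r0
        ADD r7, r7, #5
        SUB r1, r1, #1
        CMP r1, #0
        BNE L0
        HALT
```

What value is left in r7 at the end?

8

after MOV r7, #1: r7=1
after MOV r0, #1: r0=1
after MOV r1, #6: r1=6
after AND r7, r7, #12: r7=1&12=0
after SUB r7, r7, r0: r7=0-1=-1
after ADD r7, r7, #5: r7=(-1)+5=4
after SUB r1, r1, #1: r1=6-1=5
CMP r1, #0  (cmp 5,0)
BNE L0: taken
after AND r7, r7, #12: r7=4&12=4
after SUB r7, r7, r0: r7=4-1=3
after ADD r7, r7, #5: r7=3+5=8
after SUB r1, r1, #1: r1=5-1=4
CMP r1, #0  (cmp 4,0)
BNE L0: taken
after AND r7, r7, #12: r7=8&12=8
after SUB r7, r7, r0: r7=8-1=7
after ADD r7, r7, #5: r7=7+5=12
after SUB r1, r1, #1: r1=4-1=3
CMP r1, #0  (cmp 3,0)
BNE L0: taken
after AND r7, r7, #12: r7=12&12=12
after SUB r7, r7, r0: r7=12-1=11
after ADD r7, r7, #5: r7=11+5=16
after SUB r1, r1, #1: r1=3-1=2
CMP r1, #0  (cmp 2,0)
BNE L0: taken
after AND r7, r7, #12: r7=16&12=0
after SUB r7, r7, r0: r7=0-1=-1
after ADD r7, r7, #5: r7=(-1)+5=4
after SUB r1, r1, #1: r1=2-1=1
CMP r1, #0  (cmp 1,0)
BNE L0: taken
after AND r7, r7, #12: r7=4&12=4
after SUB r7, r7, r0: r7=4-1=3
after ADD r7, r7, #5: r7=3+5=8
after SUB r1, r1, #1: r1=1-1=0
CMP r1, #0  (cmp 0,0)
BNE L0: not taken
halt.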